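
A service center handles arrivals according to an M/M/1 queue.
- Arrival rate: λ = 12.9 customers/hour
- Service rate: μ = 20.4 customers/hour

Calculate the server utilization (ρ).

Server utilization: ρ = λ/μ
ρ = 12.9/20.4 = 0.6324
The server is busy 63.24% of the time.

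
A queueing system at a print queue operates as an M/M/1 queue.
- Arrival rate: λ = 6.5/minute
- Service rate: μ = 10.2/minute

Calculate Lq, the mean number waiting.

ρ = λ/μ = 6.5/10.2 = 0.6373
For M/M/1: Lq = λ²/(μ(μ-λ))
Lq = 42.25/(10.2 × 3.70)
Lq = 1.1195 jobs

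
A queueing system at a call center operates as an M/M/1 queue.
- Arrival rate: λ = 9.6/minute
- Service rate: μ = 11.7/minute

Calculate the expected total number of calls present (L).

ρ = λ/μ = 9.6/11.7 = 0.8205
For M/M/1: L = λ/(μ-λ)
L = 9.6/(11.7-9.6) = 9.6/2.10
L = 4.5714 calls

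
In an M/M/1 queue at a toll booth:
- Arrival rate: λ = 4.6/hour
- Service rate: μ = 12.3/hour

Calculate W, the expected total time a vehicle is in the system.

First, compute utilization: ρ = λ/μ = 4.6/12.3 = 0.3740
For M/M/1: W = 1/(μ-λ)
W = 1/(12.3-4.6) = 1/7.70
W = 0.1299 hours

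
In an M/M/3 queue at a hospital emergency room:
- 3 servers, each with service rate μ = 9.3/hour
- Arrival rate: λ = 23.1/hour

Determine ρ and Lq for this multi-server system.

Traffic intensity: ρ = λ/(cμ) = 23.1/(3×9.3) = 0.8280
Since ρ = 0.8280 < 1, system is stable.
Offered load a = λ/μ = cρ = 23.1/9.3 = 2.4839
P₀ = [ Σₙ₌₀^2 aⁿ/n! + a^3/(3!(1-ρ)) ]⁻¹
Σ = a^0/0! + a^1/1! + a^2/2! = 1.0000 + 2.4839 + 3.0848 = 6.5687
a^3/(3!(1-ρ)) = 15.3245/(6 × 0.172043) = 14.8456
P₀ = 1/(6.5687 + 14.8456) = 0.04670
Lq = P₀·a^3·ρ / (3!(1-ρ)²) = 0.046698 × 15.3245 × 0.82796 / (6 × 0.029599) = 3.3363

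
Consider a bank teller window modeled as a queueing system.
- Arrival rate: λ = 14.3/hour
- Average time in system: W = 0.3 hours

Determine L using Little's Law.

Little's Law: L = λW
L = 14.3 × 0.3 = 4.2900 transactions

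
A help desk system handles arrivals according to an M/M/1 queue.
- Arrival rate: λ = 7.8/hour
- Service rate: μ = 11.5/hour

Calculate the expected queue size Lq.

ρ = λ/μ = 7.8/11.5 = 0.6783
For M/M/1: Lq = λ²/(μ(μ-λ))
Lq = 60.84/(11.5 × 3.70)
Lq = 1.4298 tickets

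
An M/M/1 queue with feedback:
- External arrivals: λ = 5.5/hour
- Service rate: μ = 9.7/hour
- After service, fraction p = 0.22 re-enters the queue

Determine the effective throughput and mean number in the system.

Effective arrival rate: λ_eff = λ/(1-p) = 5.5/(1-0.22) = 5.5/0.78 = 7.05128
ρ = λ_eff/μ = 7.05128/9.7 = 0.726936
L = ρ/(1-ρ) = 0.726936/(1-0.726936) = 2.6621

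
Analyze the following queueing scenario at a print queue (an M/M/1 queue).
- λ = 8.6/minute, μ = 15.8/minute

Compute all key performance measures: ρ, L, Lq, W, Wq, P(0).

Step 1: ρ = λ/μ = 8.6/15.8 = 0.5443
Step 2: L = λ/(μ-λ) = 8.6/7.20 = 1.1944
Step 3: Lq = λ²/(μ(μ-λ)) = 73.96/(15.8×7.20) = 0.6501
Step 4: W = 1/(μ-λ) = 1/7.20 = 0.138889
Step 5: Wq = λ/(μ(μ-λ)) = 8.6/(15.8×7.20) = 0.07560
Step 6: P(0) = 1-ρ = 0.4557
Verify: L = λW = 8.6×0.138889 = 1.1944 ✔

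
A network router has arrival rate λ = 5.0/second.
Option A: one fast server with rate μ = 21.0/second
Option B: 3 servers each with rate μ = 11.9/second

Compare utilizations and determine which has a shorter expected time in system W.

Option A: single server μ = 21.0 (M/M/1)
  ρ_A = 5.0/21.0 = 0.2381
  W_A = 1/(μ-λ) = 1/(21.0-5.0) = 1/16.00 = 0.06250

Option B: 3 servers μ = 11.9 (M/M/3)
  ρ_B = λ/(cμ) = 5.0/(3×11.9) = 0.1401
  Offered load a = λ/μ = cρ = 5.0/11.9 = 0.4202
  P₀ = [ Σₙ₌₀^2 aⁿ/n! + a^3/(3!(1-ρ)) ]⁻¹
  Σ = a^0/0! + a^1/1! + a^2/2! = 1.0000 + 0.42017 + 0.088271 = 1.5084
  a^3/(3!(1-ρ)) = 0.07418/(6 × 0.8599) = 0.01438
  P₀ = 1/(1.5084 + 0.01438) = 0.6567
  Lq = P₀·a^3·ρ / (3!(1-ρ)²) = 0.6567 × 0.07418 × 0.1401 / (6 × 0.7395) = 0.001538
  Wq_B = Lq/λ = 0.0015376/5.0 = 0.0003075
  W_B = Wq_B + 1/μ = 0.0003075 + 0.08403 = 0.08434

Since W_A = 0.06250 < W_B = 0.08434, Option A (single fast server) has the shorter time in system.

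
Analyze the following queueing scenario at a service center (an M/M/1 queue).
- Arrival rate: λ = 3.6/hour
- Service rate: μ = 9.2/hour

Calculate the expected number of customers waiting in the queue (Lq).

ρ = λ/μ = 3.6/9.2 = 0.3913
For M/M/1: Lq = λ²/(μ(μ-λ))
Lq = 12.96/(9.2 × 5.60)
Lq = 0.2516 customers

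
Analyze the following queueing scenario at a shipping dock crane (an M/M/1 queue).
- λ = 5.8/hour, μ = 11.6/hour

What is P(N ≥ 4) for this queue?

ρ = λ/μ = 5.8/11.6 = 0.5000
P(N ≥ n) = ρⁿ
P(N ≥ 4) = 0.5000^4
P(N ≥ 4) = 0.06250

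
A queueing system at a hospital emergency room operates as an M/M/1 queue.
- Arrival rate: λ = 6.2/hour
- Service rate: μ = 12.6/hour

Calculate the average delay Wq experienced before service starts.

First, compute utilization: ρ = λ/μ = 6.2/12.6 = 0.4921
For M/M/1: Wq = λ/(μ(μ-λ))
Wq = 6.2/(12.6 × (12.6-6.2))
Wq = 6.2/(12.6 × 6.40)
Wq = 0.07688 hours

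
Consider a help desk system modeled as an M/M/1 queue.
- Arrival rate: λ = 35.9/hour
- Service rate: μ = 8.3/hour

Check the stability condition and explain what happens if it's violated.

Stability requires ρ = λ/(cμ) < 1
ρ = 35.9/(1 × 8.3) = 35.9/8.30 = 4.3253
Since 4.3253 ≥ 1, the system is UNSTABLE.
Queue grows without bound. Need μ > λ = 35.9.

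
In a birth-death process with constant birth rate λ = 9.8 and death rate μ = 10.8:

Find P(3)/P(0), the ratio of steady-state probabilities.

For constant rates: P(n)/P(0) = (λ/μ)^n
P(3)/P(0) = (9.8/10.8)^3 = 0.9074^3 = 0.7471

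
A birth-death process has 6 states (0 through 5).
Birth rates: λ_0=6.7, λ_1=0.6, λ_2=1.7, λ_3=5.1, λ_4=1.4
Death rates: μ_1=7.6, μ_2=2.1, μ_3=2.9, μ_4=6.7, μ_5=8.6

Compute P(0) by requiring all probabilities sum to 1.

Ratios P(n)/P(0) = (λ₀···λₙ₋₁)/(μ₁···μₙ):
P(1)/P(0) = (6.7)/(7.6) = 0.88158
P(2)/P(0) = (6.7×0.6)/(7.6×2.1) = 0.25188
P(3)/P(0) = (6.7×0.6×1.7)/(7.6×2.1×2.9) = 0.14765
P(4)/P(0) = (6.7×0.6×1.7×5.1)/(7.6×2.1×2.9×6.7) = 0.11239
P(5)/P(0) = (6.7×0.6×1.7×5.1×1.4)/(7.6×2.1×2.9×6.7×8.6) = 0.018297

Normalization: ∑ P(n) = 1
P(0) × (1.0000 + 0.88158 + 0.25188 + 0.14765 + 0.11239 + 0.018297) = 1
P(0) × 2.4118 = 1
P(0) = 1/2.4118 = 0.4146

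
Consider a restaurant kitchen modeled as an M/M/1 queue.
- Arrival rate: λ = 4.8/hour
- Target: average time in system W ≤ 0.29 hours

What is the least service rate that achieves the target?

For M/M/1: W = 1/(μ-λ)
Need W ≤ 0.29, so 1/(μ-λ) ≤ 0.29
μ - λ ≥ 1/0.29 = 3.4483
μ ≥ 4.8 + 3.4483 = 8.2483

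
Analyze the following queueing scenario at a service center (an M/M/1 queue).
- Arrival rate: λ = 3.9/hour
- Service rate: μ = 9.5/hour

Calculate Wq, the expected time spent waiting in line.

First, compute utilization: ρ = λ/μ = 3.9/9.5 = 0.4105
For M/M/1: Wq = λ/(μ(μ-λ))
Wq = 3.9/(9.5 × (9.5-3.9))
Wq = 3.9/(9.5 × 5.60)
Wq = 0.07331 hours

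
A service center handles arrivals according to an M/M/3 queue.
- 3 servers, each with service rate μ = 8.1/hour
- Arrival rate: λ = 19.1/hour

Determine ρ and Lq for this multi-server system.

Traffic intensity: ρ = λ/(cμ) = 19.1/(3×8.1) = 0.7860
Since ρ = 0.7860 < 1, system is stable.
Offered load a = λ/μ = cρ = 19.1/8.1 = 2.3580
P₀ = [ Σₙ₌₀^2 aⁿ/n! + a^3/(3!(1-ρ)) ]⁻¹
Σ = a^0/0! + a^1/1! + a^2/2! = 1.00000 + 2.35802 + 2.78014 = 6.1382
a^3/(3!(1-ρ)) = 13.1113/(6 × 0.213992) = 10.2117
P₀ = 1/(6.1382 + 10.2117) = 0.06116
Lq = P₀·a^3·ρ / (3!(1-ρ)²) = 0.06116 × 13.1113 × 0.7860 / (6 × 0.04579) = 2.2941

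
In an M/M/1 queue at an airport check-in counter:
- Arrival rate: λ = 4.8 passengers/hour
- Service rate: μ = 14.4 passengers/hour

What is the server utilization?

Server utilization: ρ = λ/μ
ρ = 4.8/14.4 = 0.3333
The server is busy 33.33% of the time.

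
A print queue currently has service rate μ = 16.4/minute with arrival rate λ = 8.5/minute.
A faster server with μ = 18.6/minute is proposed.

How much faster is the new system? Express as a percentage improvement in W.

System 1: ρ₁ = 8.5/16.4 = 0.5183, W₁ = 1/(16.4-8.5) = 0.12658
System 2: ρ₂ = 8.5/18.6 = 0.4570, W₂ = 1/(18.6-8.5) = 0.099010
Improvement: (W₁-W₂)/W₁ = (0.12658-0.099010)/0.12658 = 21.78%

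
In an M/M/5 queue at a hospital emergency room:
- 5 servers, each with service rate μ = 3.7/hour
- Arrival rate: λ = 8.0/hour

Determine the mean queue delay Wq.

Traffic intensity: ρ = λ/(cμ) = 8.0/(5×3.7) = 0.4324
Since ρ = 0.4324 < 1, system is stable.
Offered load a = λ/μ = cρ = 8.0/3.7 = 2.1622
P₀ = [ Σₙ₌₀^4 aⁿ/n! + a^5/(5!(1-ρ)) ]⁻¹
Σ = a^0/0! + a^1/1! + a^2/2! + a^3/3! + a^4/4! = 1.00000 + 2.16216 + 2.33747 + 1.68466 + 0.910630 = 8.0949
a^5/(5!(1-ρ)) = 47.2543/(120 × 0.5676) = 0.6938
P₀ = 1/(8.0949 + 0.6938) = 0.1138
Lq = P₀·a^5·ρ / (5!(1-ρ)²) = 0.11378 × 47.2543 × 0.43243 / (120 × 0.32213) = 0.06015
Wq = Lq/λ = 0.060147/8.0 = 0.007518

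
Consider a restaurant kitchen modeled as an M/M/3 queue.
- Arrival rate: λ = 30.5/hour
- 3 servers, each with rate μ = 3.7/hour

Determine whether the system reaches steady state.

Stability requires ρ = λ/(cμ) < 1
ρ = 30.5/(3 × 3.7) = 30.5/11.10 = 2.7477
Since 2.7477 ≥ 1, the system is UNSTABLE.
Need c > λ/μ = 30.5/3.7 = 8.24.
Minimum servers needed: c = 9.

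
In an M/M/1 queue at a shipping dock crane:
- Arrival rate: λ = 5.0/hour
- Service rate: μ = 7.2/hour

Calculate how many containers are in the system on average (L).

ρ = λ/μ = 5.0/7.2 = 0.6944
For M/M/1: L = λ/(μ-λ)
L = 5.0/(7.2-5.0) = 5.0/2.20
L = 2.2727 containers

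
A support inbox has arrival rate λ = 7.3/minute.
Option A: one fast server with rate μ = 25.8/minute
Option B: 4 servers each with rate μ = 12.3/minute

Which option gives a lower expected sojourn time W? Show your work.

Option A: single server μ = 25.8 (M/M/1)
  ρ_A = 7.3/25.8 = 0.2829
  W_A = 1/(μ-λ) = 1/(25.8-7.3) = 1/18.50 = 0.05405

Option B: 4 servers μ = 12.3 (M/M/4)
  ρ_B = λ/(cμ) = 7.3/(4×12.3) = 0.1484
  Offered load a = λ/μ = cρ = 7.3/12.3 = 0.5935
  P₀ = [ Σₙ₌₀^3 aⁿ/n! + a^4/(4!(1-ρ)) ]⁻¹
  Σ = a^0/0! + a^1/1! + a^2/2! + a^3/3! = 1.0000 + 0.59350 + 0.17612 + 0.034842 = 1.8045
  a^4/(4!(1-ρ)) = 0.12407/(24 × 0.85163) = 0.006070
  P₀ = 1/(1.8045 + 0.006070) = 0.5523
  Lq = P₀·a^4·ρ / (4!(1-ρ)²) = 0.55233 × 0.12407 × 0.14837 / (24 × 0.72527) = 0.0005841
  Wq_B = Lq/λ = 0.00058414/7.3 = 0.00008002
  W_B = Wq_B + 1/μ = 0.00008002 + 0.08130 = 0.08138

Since W_A = 0.05405 < W_B = 0.08138, Option A (single fast server) has the shorter time in system.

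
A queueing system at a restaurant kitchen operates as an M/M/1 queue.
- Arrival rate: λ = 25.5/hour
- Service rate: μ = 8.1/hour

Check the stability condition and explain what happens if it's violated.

Stability requires ρ = λ/(cμ) < 1
ρ = 25.5/(1 × 8.1) = 25.5/8.10 = 3.1481
Since 3.1481 ≥ 1, the system is UNSTABLE.
Queue grows without bound. Need μ > λ = 25.5.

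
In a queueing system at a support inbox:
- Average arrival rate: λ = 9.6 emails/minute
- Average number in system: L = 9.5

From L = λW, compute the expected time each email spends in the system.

Little's Law: L = λW, so W = L/λ
W = 9.5/9.6 = 0.9896 minutes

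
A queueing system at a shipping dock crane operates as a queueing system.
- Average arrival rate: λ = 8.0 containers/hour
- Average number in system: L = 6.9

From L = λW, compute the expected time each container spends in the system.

Little's Law: L = λW, so W = L/λ
W = 6.9/8.0 = 0.8625 hours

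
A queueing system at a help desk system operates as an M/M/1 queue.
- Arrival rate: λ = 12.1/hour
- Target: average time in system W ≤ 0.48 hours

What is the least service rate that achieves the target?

For M/M/1: W = 1/(μ-λ)
Need W ≤ 0.48, so 1/(μ-λ) ≤ 0.48
μ - λ ≥ 1/0.48 = 2.0833
μ ≥ 12.1 + 2.0833 = 14.1833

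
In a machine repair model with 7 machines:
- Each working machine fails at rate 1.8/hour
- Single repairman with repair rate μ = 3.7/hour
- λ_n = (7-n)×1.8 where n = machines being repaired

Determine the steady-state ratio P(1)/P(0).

P(1)/P(0) = ∏_{i=0}^{1-1} λ_i/μ_{i+1}
= (7-0)×1.8/3.7
= 3.4054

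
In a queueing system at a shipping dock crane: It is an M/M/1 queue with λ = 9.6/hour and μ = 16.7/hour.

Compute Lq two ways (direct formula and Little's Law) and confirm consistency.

Method 1 (direct): Lq = λ²/(μ(μ-λ)) = 92.16/(16.7 × 7.10) = 0.7773

Method 2 (Little's Law):
W = 1/(μ-λ) = 1/7.10 = 0.140845
Wq = W - 1/μ = 0.140845 - 0.0598802 = 0.080965
Lq = λWq = 9.6 × 0.080965 = 0.7773 ✔ (matches Method 1)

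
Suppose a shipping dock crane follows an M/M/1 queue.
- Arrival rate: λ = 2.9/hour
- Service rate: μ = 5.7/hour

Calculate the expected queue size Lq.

ρ = λ/μ = 2.9/5.7 = 0.5088
For M/M/1: Lq = λ²/(μ(μ-λ))
Lq = 8.41/(5.7 × 2.80)
Lq = 0.5269 containers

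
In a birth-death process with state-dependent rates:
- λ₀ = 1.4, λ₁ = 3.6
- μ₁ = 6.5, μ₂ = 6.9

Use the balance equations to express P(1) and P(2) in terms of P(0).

Balance equations:
State 0: λ₀P₀ = μ₁P₁ → P₁ = (λ₀/μ₁)P₀ = (1.4/6.5)P₀ = 0.2154P₀
State 1: P₂ = (λ₀λ₁)/(μ₁μ₂)P₀ = (1.4×3.6)/(6.5×6.9)P₀ = 0.1124P₀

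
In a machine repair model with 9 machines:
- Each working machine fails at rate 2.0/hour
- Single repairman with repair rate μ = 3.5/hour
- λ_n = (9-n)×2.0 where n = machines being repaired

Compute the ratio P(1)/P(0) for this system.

P(1)/P(0) = ∏_{i=0}^{1-1} λ_i/μ_{i+1}
= (9-0)×2.0/3.5
= 5.1429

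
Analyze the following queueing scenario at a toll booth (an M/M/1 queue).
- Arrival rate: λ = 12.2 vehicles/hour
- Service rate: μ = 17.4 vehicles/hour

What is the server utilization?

Server utilization: ρ = λ/μ
ρ = 12.2/17.4 = 0.7011
The server is busy 70.11% of the time.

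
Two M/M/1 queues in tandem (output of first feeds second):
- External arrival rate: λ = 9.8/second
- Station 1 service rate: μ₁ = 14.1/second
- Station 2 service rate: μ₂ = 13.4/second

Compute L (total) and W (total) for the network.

By Jackson's theorem, each station behaves as independent M/M/1.
Station 1: ρ₁ = 9.8/14.1 = 0.6950, L₁ = ρ₁/(1-ρ₁) = λ/(μ₁-λ) = 9.8/4.30 = 2.2791
Station 2: ρ₂ = 9.8/13.4 = 0.7313, L₂ = ρ₂/(1-ρ₂) = λ/(μ₂-λ) = 9.8/3.60 = 2.7222
Total: L = L₁ + L₂ = 2.2791 + 2.7222 = 5.0013
W = L/λ = 5.0013/9.8 = 0.5103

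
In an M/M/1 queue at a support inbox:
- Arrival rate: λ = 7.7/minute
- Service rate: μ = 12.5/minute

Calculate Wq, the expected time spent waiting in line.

First, compute utilization: ρ = λ/μ = 7.7/12.5 = 0.6160
For M/M/1: Wq = λ/(μ(μ-λ))
Wq = 7.7/(12.5 × (12.5-7.7))
Wq = 7.7/(12.5 × 4.80)
Wq = 0.1283 minutes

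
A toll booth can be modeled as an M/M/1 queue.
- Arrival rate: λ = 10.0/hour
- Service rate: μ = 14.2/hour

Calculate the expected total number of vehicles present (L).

ρ = λ/μ = 10.0/14.2 = 0.7042
For M/M/1: L = λ/(μ-λ)
L = 10.0/(14.2-10.0) = 10.0/4.20
L = 2.3810 vehicles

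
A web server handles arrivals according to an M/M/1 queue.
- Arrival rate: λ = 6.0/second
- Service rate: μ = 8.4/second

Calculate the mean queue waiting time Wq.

First, compute utilization: ρ = λ/μ = 6.0/8.4 = 0.7143
For M/M/1: Wq = λ/(μ(μ-λ))
Wq = 6.0/(8.4 × (8.4-6.0))
Wq = 6.0/(8.4 × 2.40)
Wq = 0.2976 seconds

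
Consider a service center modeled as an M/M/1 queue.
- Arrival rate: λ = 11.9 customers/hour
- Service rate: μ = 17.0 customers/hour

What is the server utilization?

Server utilization: ρ = λ/μ
ρ = 11.9/17.0 = 0.7000
The server is busy 70.00% of the time.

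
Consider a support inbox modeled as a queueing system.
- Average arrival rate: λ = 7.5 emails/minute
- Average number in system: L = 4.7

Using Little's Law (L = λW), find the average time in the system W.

Little's Law: L = λW, so W = L/λ
W = 4.7/7.5 = 0.6267 minutes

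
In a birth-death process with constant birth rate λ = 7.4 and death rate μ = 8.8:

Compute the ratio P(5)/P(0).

For constant rates: P(n)/P(0) = (λ/μ)^n
P(5)/P(0) = (7.4/8.8)^5 = 0.8409^5 = 0.4205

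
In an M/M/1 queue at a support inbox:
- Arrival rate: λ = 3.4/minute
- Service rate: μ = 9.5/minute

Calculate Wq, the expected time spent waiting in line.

First, compute utilization: ρ = λ/μ = 3.4/9.5 = 0.3579
For M/M/1: Wq = λ/(μ(μ-λ))
Wq = 3.4/(9.5 × (9.5-3.4))
Wq = 3.4/(9.5 × 6.10)
Wq = 0.05867 minutes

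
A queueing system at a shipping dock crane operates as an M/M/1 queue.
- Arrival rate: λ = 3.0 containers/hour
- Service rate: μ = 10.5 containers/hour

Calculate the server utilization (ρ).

Server utilization: ρ = λ/μ
ρ = 3.0/10.5 = 0.2857
The server is busy 28.57% of the time.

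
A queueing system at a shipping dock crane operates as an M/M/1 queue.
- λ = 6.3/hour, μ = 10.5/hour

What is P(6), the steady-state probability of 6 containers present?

ρ = λ/μ = 6.3/10.5 = 0.6000
P(n) = (1-ρ)ρⁿ
P(6) = (1-0.6000) × 0.6000^6
P(6) = 0.4000 × 0.04666
P(6) = 0.01866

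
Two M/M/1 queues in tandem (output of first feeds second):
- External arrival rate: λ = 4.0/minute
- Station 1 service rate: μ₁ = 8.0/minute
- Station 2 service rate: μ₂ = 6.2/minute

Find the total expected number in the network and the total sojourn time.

By Jackson's theorem, each station behaves as independent M/M/1.
Station 1: ρ₁ = 4.0/8.0 = 0.5000, L₁ = ρ₁/(1-ρ₁) = λ/(μ₁-λ) = 4.0/4.00 = 1.00000
Station 2: ρ₂ = 4.0/6.2 = 0.6452, L₂ = ρ₂/(1-ρ₂) = λ/(μ₂-λ) = 4.0/2.20 = 1.81818
Total: L = L₁ + L₂ = 1.00000 + 1.81818 = 2.81818
W = L/λ = 2.81818/4.0 = 0.7045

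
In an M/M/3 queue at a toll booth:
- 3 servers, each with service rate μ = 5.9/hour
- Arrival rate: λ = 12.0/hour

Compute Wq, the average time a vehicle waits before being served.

Traffic intensity: ρ = λ/(cμ) = 12.0/(3×5.9) = 0.6780
Since ρ = 0.6780 < 1, system is stable.
Offered load a = λ/μ = cρ = 12.0/5.9 = 2.0339
P₀ = [ Σₙ₌₀^2 aⁿ/n! + a^3/(3!(1-ρ)) ]⁻¹
Σ = a^0/0! + a^1/1! + a^2/2! = 1.0000 + 2.0339 + 2.0684 = 5.1023
a^3/(3!(1-ρ)) = 8.4137/(6 × 0.32203) = 4.3545
P₀ = 1/(5.1023 + 4.3545) = 0.1057
Lq = P₀·a^3·ρ / (3!(1-ρ)²) = 0.105745 × 8.41371 × 0.677966 / (6 × 0.103706) = 0.9694
Wq = Lq/λ = 0.9694/12.0 = 0.08078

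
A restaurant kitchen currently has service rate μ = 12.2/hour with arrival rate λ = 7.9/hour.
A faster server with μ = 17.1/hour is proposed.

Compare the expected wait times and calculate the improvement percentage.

System 1: ρ₁ = 7.9/12.2 = 0.6475, W₁ = 1/(12.2-7.9) = 0.23256
System 2: ρ₂ = 7.9/17.1 = 0.4620, W₂ = 1/(17.1-7.9) = 0.10870
Improvement: (W₁-W₂)/W₁ = (0.23256-0.10870)/0.23256 = 53.26%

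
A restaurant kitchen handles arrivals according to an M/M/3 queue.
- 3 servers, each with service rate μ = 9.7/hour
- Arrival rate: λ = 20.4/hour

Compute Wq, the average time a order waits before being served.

Traffic intensity: ρ = λ/(cμ) = 20.4/(3×9.7) = 0.7010
Since ρ = 0.7010 < 1, system is stable.
Offered load a = λ/μ = cρ = 20.4/9.7 = 2.1031
P₀ = [ Σₙ₌₀^2 aⁿ/n! + a^3/(3!(1-ρ)) ]⁻¹
Σ = a^0/0! + a^1/1! + a^2/2! = 1.0000 + 2.1031 + 2.2115 = 5.3146
a^3/(3!(1-ρ)) = 9.3020/(6 × 0.29897) = 5.1856
P₀ = 1/(5.3146 + 5.1856) = 0.09524
Lq = P₀·a^3·ρ / (3!(1-ρ)²) = 0.09524 × 9.3020 × 0.7010 / (6 × 0.08938) = 1.1580
Wq = Lq/λ = 1.15801/20.4 = 0.05677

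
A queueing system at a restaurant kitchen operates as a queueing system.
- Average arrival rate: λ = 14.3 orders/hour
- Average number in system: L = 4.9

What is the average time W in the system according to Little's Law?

Little's Law: L = λW, so W = L/λ
W = 4.9/14.3 = 0.3427 hours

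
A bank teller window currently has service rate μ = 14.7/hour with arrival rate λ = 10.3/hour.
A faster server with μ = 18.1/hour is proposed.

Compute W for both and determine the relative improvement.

System 1: ρ₁ = 10.3/14.7 = 0.7007, W₁ = 1/(14.7-10.3) = 0.22727
System 2: ρ₂ = 10.3/18.1 = 0.5691, W₂ = 1/(18.1-10.3) = 0.12821
Improvement: (W₁-W₂)/W₁ = (0.22727-0.12821)/0.22727 = 43.59%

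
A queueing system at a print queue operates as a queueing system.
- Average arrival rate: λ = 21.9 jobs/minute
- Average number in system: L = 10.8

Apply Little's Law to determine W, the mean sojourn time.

Little's Law: L = λW, so W = L/λ
W = 10.8/21.9 = 0.4932 minutes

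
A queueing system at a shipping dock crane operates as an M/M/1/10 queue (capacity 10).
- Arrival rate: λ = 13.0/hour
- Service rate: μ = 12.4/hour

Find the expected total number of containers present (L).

ρ = λ/μ = 13.0/12.4 = 1.04839
P₀ = (1-ρ)/(1-ρ^(K+1)) = (1-1.04839)/(1-1.04839^11) = -0.04839/-0.6817 = 0.07098
P_K = P₀×ρ^K = 0.07098 × 1.04839^10 = 0.07098 × 1.6041 = 0.1139
L = ρ[1 - (K+1)ρ^K + Kρ^(K+1)] / [(1-ρ)(1-ρ^(K+1))]
L = 1.04839 × (1 - 11×1.604090 + 10×1.681712) / ((1 - 1.04839) × (1 - 1.681712)) = 5.4704 containers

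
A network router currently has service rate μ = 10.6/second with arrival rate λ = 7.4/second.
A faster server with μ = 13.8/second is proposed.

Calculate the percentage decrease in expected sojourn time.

System 1: ρ₁ = 7.4/10.6 = 0.6981, W₁ = 1/(10.6-7.4) = 0.31250
System 2: ρ₂ = 7.4/13.8 = 0.5362, W₂ = 1/(13.8-7.4) = 0.15625
Improvement: (W₁-W₂)/W₁ = (0.31250-0.15625)/0.31250 = 50.00%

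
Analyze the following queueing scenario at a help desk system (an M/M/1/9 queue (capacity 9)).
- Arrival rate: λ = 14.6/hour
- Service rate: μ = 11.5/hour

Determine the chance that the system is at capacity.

ρ = λ/μ = 14.6/11.5 = 1.26957
P₀ = (1-ρ)/(1-ρ^(K+1)) = (1-1.26957)/(1-1.26957^10) = -0.2696/-9.8784 = 0.02729
P_K = P₀×ρ^K = 0.02729 × 1.26957^9 = 0.02729 × 8.5686 = 0.2338
Blocking probability = 23.38%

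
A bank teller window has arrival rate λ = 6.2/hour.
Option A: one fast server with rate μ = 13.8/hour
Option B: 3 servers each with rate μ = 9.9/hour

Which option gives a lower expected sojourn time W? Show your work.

Option A: single server μ = 13.8 (M/M/1)
  ρ_A = 6.2/13.8 = 0.4493
  W_A = 1/(μ-λ) = 1/(13.8-6.2) = 1/7.60 = 0.1316

Option B: 3 servers μ = 9.9 (M/M/3)
  ρ_B = λ/(cμ) = 6.2/(3×9.9) = 0.2088
  Offered load a = λ/μ = cρ = 6.2/9.9 = 0.6263
  P₀ = [ Σₙ₌₀^2 aⁿ/n! + a^3/(3!(1-ρ)) ]⁻¹
  Σ = a^0/0! + a^1/1! + a^2/2! = 1.0000 + 0.6263 + 0.1961 = 1.8224
  a^3/(3!(1-ρ)) = 0.2456/(6 × 0.7912) = 0.05174
  P₀ = 1/(1.8224 + 0.05174) = 0.5336
  Lq = P₀·a^3·ρ / (3!(1-ρ)²) = 0.53359 × 0.24562 × 0.20875 / (6 × 0.62607) = 0.007283
  Wq_B = Lq/λ = 0.007283/6.2 = 0.001175
  W_B = Wq_B + 1/μ = 0.001175 + 0.1010 = 0.1022

Since W_B = 0.1022 < W_A = 0.1316, Option B (multiple servers) has the shorter time in system.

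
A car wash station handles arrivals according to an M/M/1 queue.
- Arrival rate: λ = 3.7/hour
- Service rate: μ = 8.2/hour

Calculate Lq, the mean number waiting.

ρ = λ/μ = 3.7/8.2 = 0.4512
For M/M/1: Lq = λ²/(μ(μ-λ))
Lq = 13.69/(8.2 × 4.50)
Lq = 0.3710 cars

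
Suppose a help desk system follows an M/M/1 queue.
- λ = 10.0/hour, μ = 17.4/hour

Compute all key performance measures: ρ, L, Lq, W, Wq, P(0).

Step 1: ρ = λ/μ = 10.0/17.4 = 0.5747
Step 2: L = λ/(μ-λ) = 10.0/7.40 = 1.3514
Step 3: Lq = λ²/(μ(μ-λ)) = 100.00/(17.4×7.40) = 0.7766
Step 4: W = 1/(μ-λ) = 1/7.40 = 0.13514
Step 5: Wq = λ/(μ(μ-λ)) = 10.0/(17.4×7.40) = 0.07766
Step 6: P(0) = 1-ρ = 0.4253
Verify: L = λW = 10.0×0.13514 = 1.3514 ✔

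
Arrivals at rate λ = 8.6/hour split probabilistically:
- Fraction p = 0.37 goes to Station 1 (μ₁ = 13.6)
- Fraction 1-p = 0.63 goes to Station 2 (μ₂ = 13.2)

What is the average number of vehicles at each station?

Effective rates: λ₁ = 8.6×0.37 = 3.182, λ₂ = 8.6×0.63 = 5.418
Station 1: ρ₁ = 3.182/13.6 = 0.23397, L₁ = ρ₁/(1-ρ₁) = 0.23397/(1-0.23397) = 0.3054
Station 2: ρ₂ = 5.418/13.2 = 0.41045, L₂ = ρ₂/(1-ρ₂) = 0.41045/(1-0.41045) = 0.6962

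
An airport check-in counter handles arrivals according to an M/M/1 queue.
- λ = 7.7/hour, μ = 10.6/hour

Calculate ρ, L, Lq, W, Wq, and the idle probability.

Step 1: ρ = λ/μ = 7.7/10.6 = 0.7264
Step 2: L = λ/(μ-λ) = 7.7/2.90 = 2.6552
Step 3: Lq = λ²/(μ(μ-λ)) = 59.29/(10.6×2.90) = 1.9288
Step 4: W = 1/(μ-λ) = 1/2.90 = 0.34483
Step 5: Wq = λ/(μ(μ-λ)) = 7.7/(10.6×2.90) = 0.2505
Step 6: P(0) = 1-ρ = 0.2736
Verify: L = λW = 7.7×0.34483 = 2.6552 ✔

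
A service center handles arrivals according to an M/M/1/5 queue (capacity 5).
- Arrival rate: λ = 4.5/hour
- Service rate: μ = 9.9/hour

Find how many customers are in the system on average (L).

ρ = λ/μ = 4.5/9.9 = 0.454545
P₀ = (1-ρ)/(1-ρ^(K+1)) = (1-0.454545)/(1-0.454545^6) = 0.5455/0.9912 = 0.5503
P_K = P₀×ρ^K = 0.5503 × 0.454545^5 = 0.5503 × 0.01940 = 0.01068
L = ρ[1 - (K+1)ρ^K + Kρ^(K+1)] / [(1-ρ)(1-ρ^(K+1))]
L = 0.454545 × (1 - 6×0.019404 + 5×0.0088199) / ((1 - 0.454545) × (1 - 0.0088199)) = 0.7799 customers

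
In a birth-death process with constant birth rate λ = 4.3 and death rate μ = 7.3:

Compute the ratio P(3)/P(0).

For constant rates: P(n)/P(0) = (λ/μ)^n
P(3)/P(0) = (4.3/7.3)^3 = 0.58904^3 = 0.2044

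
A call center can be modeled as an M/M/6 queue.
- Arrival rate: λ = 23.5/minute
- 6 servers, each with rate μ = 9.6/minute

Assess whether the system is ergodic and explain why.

Stability requires ρ = λ/(cμ) < 1
ρ = 23.5/(6 × 9.6) = 23.5/57.60 = 0.4080
Since 0.4080 < 1, the system is STABLE.
The servers are busy 40.80% of the time.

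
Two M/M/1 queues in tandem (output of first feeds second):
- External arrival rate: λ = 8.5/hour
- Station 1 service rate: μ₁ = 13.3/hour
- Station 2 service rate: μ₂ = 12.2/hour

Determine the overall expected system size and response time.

By Jackson's theorem, each station behaves as independent M/M/1.
Station 1: ρ₁ = 8.5/13.3 = 0.6391, L₁ = ρ₁/(1-ρ₁) = λ/(μ₁-λ) = 8.5/4.80 = 1.7708
Station 2: ρ₂ = 8.5/12.2 = 0.6967, L₂ = ρ₂/(1-ρ₂) = λ/(μ₂-λ) = 8.5/3.70 = 2.2973
Total: L = L₁ + L₂ = 1.7708 + 2.2973 = 4.0681
W = L/λ = 4.0681/8.5 = 0.4786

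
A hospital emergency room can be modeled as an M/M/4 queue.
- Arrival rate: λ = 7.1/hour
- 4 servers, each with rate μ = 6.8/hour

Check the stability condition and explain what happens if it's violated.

Stability requires ρ = λ/(cμ) < 1
ρ = 7.1/(4 × 6.8) = 7.1/27.20 = 0.2610
Since 0.2610 < 1, the system is STABLE.
The servers are busy 26.10% of the time.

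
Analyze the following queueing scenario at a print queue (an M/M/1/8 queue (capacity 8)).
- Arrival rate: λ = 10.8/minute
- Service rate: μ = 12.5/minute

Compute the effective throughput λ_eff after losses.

ρ = λ/μ = 10.8/12.5 = 0.8640
P₀ = (1-ρ)/(1-ρ^(K+1)) = (1-0.8640)/(1-0.8640^9) = 0.1360/0.7317 = 0.1859
P_K = P₀×ρ^K = 0.1859 × 0.8640^8 = 0.1859 × 0.3105 = 0.05772
λ_eff = λ(1-P_K) = 10.8 × (1 - 0.05772) = 10.8 × 0.94228 = 10.1766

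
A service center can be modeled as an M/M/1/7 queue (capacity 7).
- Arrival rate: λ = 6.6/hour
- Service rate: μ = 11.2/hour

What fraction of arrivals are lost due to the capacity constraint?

ρ = λ/μ = 6.6/11.2 = 0.589286
P₀ = (1-ρ)/(1-ρ^(K+1)) = (1-0.589286)/(1-0.589286^8) = 0.41071/0.98546 = 0.4168
P_K = P₀×ρ^K = 0.41677 × 0.589286^7 = 0.41677 × 0.024676 = 0.01028
Blocking probability = 1.03%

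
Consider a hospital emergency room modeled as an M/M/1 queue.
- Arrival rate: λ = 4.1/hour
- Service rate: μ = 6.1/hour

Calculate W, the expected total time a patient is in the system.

First, compute utilization: ρ = λ/μ = 4.1/6.1 = 0.6721
For M/M/1: W = 1/(μ-λ)
W = 1/(6.1-4.1) = 1/2.00
W = 0.5000 hours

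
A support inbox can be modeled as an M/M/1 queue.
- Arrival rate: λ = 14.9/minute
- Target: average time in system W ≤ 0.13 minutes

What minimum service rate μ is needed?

For M/M/1: W = 1/(μ-λ)
Need W ≤ 0.13, so 1/(μ-λ) ≤ 0.13
μ - λ ≥ 1/0.13 = 7.6923
μ ≥ 14.9 + 7.6923 = 22.5923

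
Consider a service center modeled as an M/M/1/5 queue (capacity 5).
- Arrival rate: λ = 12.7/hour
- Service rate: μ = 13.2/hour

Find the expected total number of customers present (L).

ρ = λ/μ = 12.7/13.2 = 0.96212
P₀ = (1-ρ)/(1-ρ^(K+1)) = (1-0.96212)/(1-0.96212^6) = 0.03788/0.2068 = 0.1832
P_K = P₀×ρ^K = 0.1832 × 0.96212^5 = 0.1832 × 0.8244 = 0.1510
L = ρ[1 - (K+1)ρ^K + Kρ^(K+1)] / [(1-ρ)(1-ρ^(K+1))]
L = 0.96212 × (1 - 6×0.8244156 + 5×0.7931868) / ((1 - 0.96212) × (1 - 0.7931868)) = 2.3875 customers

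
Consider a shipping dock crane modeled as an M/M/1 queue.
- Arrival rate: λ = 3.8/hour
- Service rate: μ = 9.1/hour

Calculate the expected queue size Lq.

ρ = λ/μ = 3.8/9.1 = 0.4176
For M/M/1: Lq = λ²/(μ(μ-λ))
Lq = 14.44/(9.1 × 5.30)
Lq = 0.2994 containers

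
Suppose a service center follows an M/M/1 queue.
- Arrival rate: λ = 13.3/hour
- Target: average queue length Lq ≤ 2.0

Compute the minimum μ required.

For M/M/1: Lq = λ²/(μ(μ-λ))
Need Lq ≤ 2.0, i.e. μ(μ-λ) ≥ λ²/2.0
μ² - 13.3μ - 176.89/2.0 ≥ 0  →  μ² - 13.3μ - 88.4450 ≥ 0
Quadratic formula (positive root): μ = [λ + √(λ² + 4×88.4450)]/2
Discriminant: 176.89 + 4×88.4450 = 530.6700, √530.6700 = 23.03628
μ ≥ (13.3 + 23.03628)/2 = 18.1681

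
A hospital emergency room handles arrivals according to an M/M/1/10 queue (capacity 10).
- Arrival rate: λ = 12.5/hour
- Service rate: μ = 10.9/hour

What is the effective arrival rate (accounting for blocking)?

ρ = λ/μ = 12.5/10.9 = 1.14679
P₀ = (1-ρ)/(1-ρ^(K+1)) = (1-1.14679)/(1-1.14679^11) = -0.14679/-3.5115 = 0.04180
P_K = P₀×ρ^K = 0.0418024 × 1.14679^10 = 0.0418024 × 3.93404 = 0.1645
λ_eff = λ(1-P_K) = 12.5 × (1 - 0.16445) = 12.5 × 0.83555 = 10.4444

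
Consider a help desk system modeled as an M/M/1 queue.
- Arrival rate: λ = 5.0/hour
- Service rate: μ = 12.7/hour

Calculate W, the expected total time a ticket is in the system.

First, compute utilization: ρ = λ/μ = 5.0/12.7 = 0.3937
For M/M/1: W = 1/(μ-λ)
W = 1/(12.7-5.0) = 1/7.70
W = 0.1299 hours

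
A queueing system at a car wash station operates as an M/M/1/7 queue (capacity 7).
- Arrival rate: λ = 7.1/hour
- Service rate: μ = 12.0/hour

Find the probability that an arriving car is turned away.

ρ = λ/μ = 7.1/12.0 = 0.59167
P₀ = (1-ρ)/(1-ρ^(K+1)) = (1-0.59167)/(1-0.59167^8) = 0.40833/0.98498 = 0.4146
P_K = P₀×ρ^K = 0.4146 × 0.59167^7 = 0.4146 × 0.02538 = 0.01052
Blocking probability = 1.05%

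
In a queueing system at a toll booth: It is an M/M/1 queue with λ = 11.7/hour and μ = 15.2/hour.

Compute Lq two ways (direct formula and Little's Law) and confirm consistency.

Method 1 (direct): Lq = λ²/(μ(μ-λ)) = 136.89/(15.2 × 3.50) = 2.5731

Method 2 (Little's Law):
W = 1/(μ-λ) = 1/3.50 = 0.28571
Wq = W - 1/μ = 0.28571 - 0.065789 = 0.21992
Lq = λWq = 11.7 × 0.21992 = 2.5731 ✔ (matches Method 1)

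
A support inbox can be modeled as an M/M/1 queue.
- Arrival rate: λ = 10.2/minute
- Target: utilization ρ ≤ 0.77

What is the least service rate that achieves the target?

ρ = λ/μ, so μ = λ/ρ
μ ≥ 10.2/0.77 = 13.2468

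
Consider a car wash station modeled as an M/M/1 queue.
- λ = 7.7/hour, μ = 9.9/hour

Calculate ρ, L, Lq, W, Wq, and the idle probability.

Step 1: ρ = λ/μ = 7.7/9.9 = 0.7778
Step 2: L = λ/(μ-λ) = 7.7/2.20 = 3.5000
Step 3: Lq = λ²/(μ(μ-λ)) = 59.29/(9.9×2.20) = 2.7222
Step 4: W = 1/(μ-λ) = 1/2.20 = 0.45455
Step 5: Wq = λ/(μ(μ-λ)) = 7.7/(9.9×2.20) = 0.3535
Step 6: P(0) = 1-ρ = 0.2222
Verify: L = λW = 7.7×0.45455 = 3.5000 ✔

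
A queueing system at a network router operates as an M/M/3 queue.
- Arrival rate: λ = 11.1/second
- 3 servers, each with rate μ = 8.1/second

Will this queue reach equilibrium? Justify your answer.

Stability requires ρ = λ/(cμ) < 1
ρ = 11.1/(3 × 8.1) = 11.1/24.30 = 0.4568
Since 0.4568 < 1, the system is STABLE.
The servers are busy 45.68% of the time.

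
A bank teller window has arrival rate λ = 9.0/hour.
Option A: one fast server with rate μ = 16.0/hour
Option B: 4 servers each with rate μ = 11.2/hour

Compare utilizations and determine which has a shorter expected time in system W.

Option A: single server μ = 16.0 (M/M/1)
  ρ_A = 9.0/16.0 = 0.5625
  W_A = 1/(μ-λ) = 1/(16.0-9.0) = 1/7.00 = 0.1429

Option B: 4 servers μ = 11.2 (M/M/4)
  ρ_B = λ/(cμ) = 9.0/(4×11.2) = 0.2009
  Offered load a = λ/μ = cρ = 9.0/11.2 = 0.8036
  P₀ = [ Σₙ₌₀^3 aⁿ/n! + a^4/(4!(1-ρ)) ]⁻¹
  Σ = a^0/0! + a^1/1! + a^2/2! + a^3/3! = 1.0000 + 0.80357 + 0.32286 + 0.086481 = 2.2129
  a^4/(4!(1-ρ)) = 0.4170/(24 × 0.7991) = 0.02174
  P₀ = 1/(2.2129 + 0.02174) = 0.4475
  Lq = P₀·a^4·ρ / (4!(1-ρ)²) = 0.4475 × 0.4170 × 0.2009 / (24 × 0.6386) = 0.002446
  Wq_B = Lq/λ = 0.002446/9.0 = 0.0002718
  W_B = Wq_B + 1/μ = 0.0002718 + 0.08929 = 0.08956

Since W_B = 0.08956 < W_A = 0.1429, Option B (multiple servers) has the shorter time in system.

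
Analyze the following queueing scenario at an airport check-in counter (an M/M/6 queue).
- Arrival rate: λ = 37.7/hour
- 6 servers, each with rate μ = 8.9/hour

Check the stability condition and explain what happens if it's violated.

Stability requires ρ = λ/(cμ) < 1
ρ = 37.7/(6 × 8.9) = 37.7/53.40 = 0.7060
Since 0.7060 < 1, the system is STABLE.
The servers are busy 70.60% of the time.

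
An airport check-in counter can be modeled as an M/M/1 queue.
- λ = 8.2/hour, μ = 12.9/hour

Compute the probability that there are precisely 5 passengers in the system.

ρ = λ/μ = 8.2/12.9 = 0.63566
P(n) = (1-ρ)ρⁿ
P(5) = (1-0.63566) × 0.63566^5
P(5) = 0.3643 × 0.1038
P(5) = 0.03781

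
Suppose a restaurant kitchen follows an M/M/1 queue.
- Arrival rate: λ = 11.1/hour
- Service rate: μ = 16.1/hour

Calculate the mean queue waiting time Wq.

First, compute utilization: ρ = λ/μ = 11.1/16.1 = 0.6894
For M/M/1: Wq = λ/(μ(μ-λ))
Wq = 11.1/(16.1 × (16.1-11.1))
Wq = 11.1/(16.1 × 5.00)
Wq = 0.1379 hours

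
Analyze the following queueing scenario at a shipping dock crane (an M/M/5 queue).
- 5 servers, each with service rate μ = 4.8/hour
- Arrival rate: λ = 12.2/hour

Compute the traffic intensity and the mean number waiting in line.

Traffic intensity: ρ = λ/(cμ) = 12.2/(5×4.8) = 0.5083
Since ρ = 0.5083 < 1, system is stable.
Offered load a = λ/μ = cρ = 12.2/4.8 = 2.5417
P₀ = [ Σₙ₌₀^4 aⁿ/n! + a^5/(5!(1-ρ)) ]⁻¹
Σ = a^0/0! + a^1/1! + a^2/2! + a^3/3! + a^4/4! = 1.00000 + 2.54167 + 3.23003 + 2.73656 + 1.73885 = 11.2471
a^5/(5!(1-ρ)) = 106.0701/(120 × 0.49167) = 1.7978
P₀ = 1/(11.2471 + 1.7978) = 0.07666
Lq = P₀·a^5·ρ / (5!(1-ρ)²) = 0.07666 × 106.0701 × 0.5083 / (120 × 0.2417) = 0.1425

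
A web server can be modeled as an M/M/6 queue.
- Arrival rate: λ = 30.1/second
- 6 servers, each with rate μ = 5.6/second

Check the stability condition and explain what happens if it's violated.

Stability requires ρ = λ/(cμ) < 1
ρ = 30.1/(6 × 5.6) = 30.1/33.60 = 0.8958
Since 0.8958 < 1, the system is STABLE.
The servers are busy 89.58% of the time.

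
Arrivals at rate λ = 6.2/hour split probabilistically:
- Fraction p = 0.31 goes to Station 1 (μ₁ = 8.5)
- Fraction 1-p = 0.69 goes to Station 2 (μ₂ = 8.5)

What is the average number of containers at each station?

Effective rates: λ₁ = 6.2×0.31 = 1.922, λ₂ = 6.2×0.69 = 4.278
Station 1: ρ₁ = 1.922/8.5 = 0.2261, L₁ = ρ₁/(1-ρ₁) = 0.2261/(1-0.2261) = 0.2922
Station 2: ρ₂ = 4.278/8.5 = 0.5033, L₂ = ρ₂/(1-ρ₂) = 0.5033/(1-0.5033) = 1.0133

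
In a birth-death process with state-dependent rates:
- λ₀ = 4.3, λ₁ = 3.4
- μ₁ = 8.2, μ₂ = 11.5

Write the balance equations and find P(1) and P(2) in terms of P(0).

Balance equations:
State 0: λ₀P₀ = μ₁P₁ → P₁ = (λ₀/μ₁)P₀ = (4.3/8.2)P₀ = 0.5244P₀
State 1: P₂ = (λ₀λ₁)/(μ₁μ₂)P₀ = (4.3×3.4)/(8.2×11.5)P₀ = 0.1550P₀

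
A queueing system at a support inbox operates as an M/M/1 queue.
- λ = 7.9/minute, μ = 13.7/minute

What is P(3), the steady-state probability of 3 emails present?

ρ = λ/μ = 7.9/13.7 = 0.57664
P(n) = (1-ρ)ρⁿ
P(3) = (1-0.57664) × 0.57664^3
P(3) = 0.42336 × 0.19174
P(3) = 0.08118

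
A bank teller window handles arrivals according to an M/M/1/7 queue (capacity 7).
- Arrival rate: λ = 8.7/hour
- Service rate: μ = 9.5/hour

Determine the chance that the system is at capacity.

ρ = λ/μ = 8.7/9.5 = 0.91579
P₀ = (1-ρ)/(1-ρ^(K+1)) = (1-0.91579)/(1-0.91579^8) = 0.08421/0.5053 = 0.1667
P_K = P₀×ρ^K = 0.16666 × 0.91579^7 = 0.16666 × 0.54022 = 0.09003
Blocking probability = 9.00%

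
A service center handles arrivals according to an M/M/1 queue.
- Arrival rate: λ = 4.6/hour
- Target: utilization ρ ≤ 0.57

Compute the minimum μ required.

ρ = λ/μ, so μ = λ/ρ
μ ≥ 4.6/0.57 = 8.0702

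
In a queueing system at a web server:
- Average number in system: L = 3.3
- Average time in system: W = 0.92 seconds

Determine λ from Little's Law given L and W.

Little's Law: L = λW, so λ = L/W
λ = 3.3/0.92 = 3.5870 requests/second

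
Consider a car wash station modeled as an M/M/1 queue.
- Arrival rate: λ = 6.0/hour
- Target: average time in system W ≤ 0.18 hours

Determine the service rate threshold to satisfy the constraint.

For M/M/1: W = 1/(μ-λ)
Need W ≤ 0.18, so 1/(μ-λ) ≤ 0.18
μ - λ ≥ 1/0.18 = 5.5556
μ ≥ 6.0 + 5.5556 = 11.5556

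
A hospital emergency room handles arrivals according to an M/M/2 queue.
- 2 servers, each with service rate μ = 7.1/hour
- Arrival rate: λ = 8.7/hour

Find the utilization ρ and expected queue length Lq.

Traffic intensity: ρ = λ/(cμ) = 8.7/(2×7.1) = 0.6127
Since ρ = 0.6127 < 1, system is stable.
Offered load a = λ/μ = cρ = 8.7/7.1 = 1.2254
P₀ = [ Σₙ₌₀^1 aⁿ/n! + a^2/(2!(1-ρ)) ]⁻¹
Σ = a^0/0! + a^1/1! = 1.0000 + 1.2254 = 2.2254
a^2/(2!(1-ρ)) = 1.5015/(2 × 0.38732) = 1.9383
P₀ = 1/(2.2254 + 1.9383) = 0.2402
Lq = P₀·a^2·ρ / (2!(1-ρ)²) = 0.24017 × 1.5015 × 0.61268 / (2 × 0.15002) = 0.7364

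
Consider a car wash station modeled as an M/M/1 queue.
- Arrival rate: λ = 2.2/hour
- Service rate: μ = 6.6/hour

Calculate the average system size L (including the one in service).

ρ = λ/μ = 2.2/6.6 = 0.3333
For M/M/1: L = λ/(μ-λ)
L = 2.2/(6.6-2.2) = 2.2/4.40
L = 0.5000 cars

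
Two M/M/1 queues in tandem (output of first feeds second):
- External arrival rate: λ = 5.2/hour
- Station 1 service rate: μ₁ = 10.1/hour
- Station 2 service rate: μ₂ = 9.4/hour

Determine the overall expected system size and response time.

By Jackson's theorem, each station behaves as independent M/M/1.
Station 1: ρ₁ = 5.2/10.1 = 0.5149, L₁ = ρ₁/(1-ρ₁) = λ/(μ₁-λ) = 5.2/4.90 = 1.0612
Station 2: ρ₂ = 5.2/9.4 = 0.5532, L₂ = ρ₂/(1-ρ₂) = λ/(μ₂-λ) = 5.2/4.20 = 1.2381
Total: L = L₁ + L₂ = 1.0612 + 1.2381 = 2.2993
W = L/λ = 2.2993/5.2 = 0.4422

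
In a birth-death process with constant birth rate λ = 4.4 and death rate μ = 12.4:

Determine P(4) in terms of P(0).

For constant rates: P(n)/P(0) = (λ/μ)^n
P(4)/P(0) = (4.4/12.4)^4 = 0.3548^4 = 0.01585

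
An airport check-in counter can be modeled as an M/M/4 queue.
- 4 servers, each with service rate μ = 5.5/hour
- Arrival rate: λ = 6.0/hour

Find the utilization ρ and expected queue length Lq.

Traffic intensity: ρ = λ/(cμ) = 6.0/(4×5.5) = 0.2727
Since ρ = 0.2727 < 1, system is stable.
Offered load a = λ/μ = cρ = 6.0/5.5 = 1.0909
P₀ = [ Σₙ₌₀^3 aⁿ/n! + a^4/(4!(1-ρ)) ]⁻¹
Σ = a^0/0! + a^1/1! + a^2/2! + a^3/3! = 1.0000 + 1.0909 + 0.5950 + 0.2164 = 2.9023
a^4/(4!(1-ρ)) = 1.4163/(24 × 0.7273) = 0.08114
P₀ = 1/(2.9023 + 0.08114) = 0.3352
Lq = P₀·a^4·ρ / (4!(1-ρ)²) = 0.3352 × 1.4163 × 0.2727 / (24 × 0.5289) = 0.01020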